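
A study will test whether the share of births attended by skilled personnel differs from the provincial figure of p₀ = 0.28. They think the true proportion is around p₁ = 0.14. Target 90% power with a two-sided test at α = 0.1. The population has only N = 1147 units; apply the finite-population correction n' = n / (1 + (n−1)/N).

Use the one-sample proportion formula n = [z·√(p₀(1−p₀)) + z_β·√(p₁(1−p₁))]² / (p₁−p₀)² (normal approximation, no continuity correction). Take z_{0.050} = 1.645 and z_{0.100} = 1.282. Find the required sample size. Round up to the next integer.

n = 68

n = [z_{α/2}·√(p₀q₀) + z_β·√(p₁q₁)]² / (p₁ − p₀)²
  = [1.645·√(0.28·0.72) + 1.282·√(0.14·0.86)]² / (-0.14)²
  = [1.645·0.4490 + 1.282·0.3470]² / 0.0196
  = [1.1834]² / 0.0196
  = 71.46
Finite-population correction (N = 1147): 71.46 / (1 + (71.46 − 1)/1147) = 67.32.
Round up → n = 68.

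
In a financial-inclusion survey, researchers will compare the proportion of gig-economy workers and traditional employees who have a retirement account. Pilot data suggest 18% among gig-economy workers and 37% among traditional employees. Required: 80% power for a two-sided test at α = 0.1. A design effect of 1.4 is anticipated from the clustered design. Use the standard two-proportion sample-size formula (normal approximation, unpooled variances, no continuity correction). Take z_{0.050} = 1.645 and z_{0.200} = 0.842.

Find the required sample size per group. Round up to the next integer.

n = 92 per group

n = (z_{α/2} + z_β)² · [p₁(1−p₁) + p₂(1−p₂)] / (p₁ − p₂)²
  = (1.645 + 0.842)² · (0.18·0.82 + 0.37·0.63) / (-0.19)²
  = (2.487)² · (0.1476 + 0.2331) / 0.0361
  = 6.1852 · 0.3807 / 0.0361
  = 65.23
Design effect: 1.4 × 65.23 = 91.32.
Round up → n = 92 per group.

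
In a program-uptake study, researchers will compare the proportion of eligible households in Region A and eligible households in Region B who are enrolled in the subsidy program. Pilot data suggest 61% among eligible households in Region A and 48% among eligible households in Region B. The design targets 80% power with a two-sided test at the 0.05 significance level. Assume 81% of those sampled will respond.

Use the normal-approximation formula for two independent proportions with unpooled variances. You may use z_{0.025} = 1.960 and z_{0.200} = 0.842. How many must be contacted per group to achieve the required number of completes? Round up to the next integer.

n = (z_{α/2} + z_β)² · [p₁(1−p₁) + p₂(1−p₂)] / (p₁ − p₂)²
  = (1.960 + 0.842)² · (0.61·0.39 + 0.48·0.52) / (0.13)²
  = (2.802)² · (0.2379 + 0.2496) / 0.0169
  = 7.8512 · 0.4875 / 0.0169
  = 226.48
Adjust for 81% response: 226.48 / 0.81 = 279.60.
Round up → n = 280 per group.

n = 280 per group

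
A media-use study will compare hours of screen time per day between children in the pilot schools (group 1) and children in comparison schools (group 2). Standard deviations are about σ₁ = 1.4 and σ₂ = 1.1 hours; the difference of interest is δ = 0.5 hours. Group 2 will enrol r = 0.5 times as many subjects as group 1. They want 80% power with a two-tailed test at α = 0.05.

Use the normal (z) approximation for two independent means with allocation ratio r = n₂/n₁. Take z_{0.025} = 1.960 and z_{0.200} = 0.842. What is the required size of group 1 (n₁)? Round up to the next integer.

n₁ = 138

n₁ = (z_{α/2} + z_β)² · (σ₁² + σ₂²/r) / δ²
   = (1.960 + 0.842)² · (1.4² + 1.1²/0.5) / 0.5²
   = 7.8512 · (1.96 + 2.42) / 0.25
   = 7.8512 · 4.38 / 0.25
   = 137.55
Round up → n₁ = 138; n₂ = r·n₁ = 0.5 × 138 = 69.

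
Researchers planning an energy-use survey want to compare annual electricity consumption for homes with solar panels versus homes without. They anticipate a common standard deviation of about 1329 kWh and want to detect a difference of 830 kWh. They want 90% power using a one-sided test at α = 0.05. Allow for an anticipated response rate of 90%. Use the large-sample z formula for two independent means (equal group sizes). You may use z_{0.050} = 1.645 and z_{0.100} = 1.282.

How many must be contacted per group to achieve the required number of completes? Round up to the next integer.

n = 49 per group

n = (z_α + z_β)² · (σ₁² + σ₂²) / δ²
  = (1.645 + 1.282)² · (2·1329² = 3532482) / 830²
  = 8.5673 · 3532482 / 688900
  = 43.93
Adjust for 90% response: 43.93 / 0.90 = 48.81.
Round up → n = 49 per group.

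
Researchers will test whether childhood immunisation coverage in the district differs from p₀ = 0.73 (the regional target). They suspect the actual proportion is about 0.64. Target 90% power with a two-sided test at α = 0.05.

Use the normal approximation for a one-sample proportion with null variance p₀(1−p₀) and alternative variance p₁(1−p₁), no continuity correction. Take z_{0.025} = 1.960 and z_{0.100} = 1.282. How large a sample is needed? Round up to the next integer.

n = 273

n = [z_{α/2}·√(p₀q₀) + z_β·√(p₁q₁)]² / (p₁ − p₀)²
  = [1.960·√(0.73·0.27) + 1.282·√(0.64·0.36)]² / (-0.09)²
  = [1.960·0.4440 + 1.282·0.4800]² / 0.0081
  = [1.4855]² / 0.0081
  = 272.44
Round up → n = 273.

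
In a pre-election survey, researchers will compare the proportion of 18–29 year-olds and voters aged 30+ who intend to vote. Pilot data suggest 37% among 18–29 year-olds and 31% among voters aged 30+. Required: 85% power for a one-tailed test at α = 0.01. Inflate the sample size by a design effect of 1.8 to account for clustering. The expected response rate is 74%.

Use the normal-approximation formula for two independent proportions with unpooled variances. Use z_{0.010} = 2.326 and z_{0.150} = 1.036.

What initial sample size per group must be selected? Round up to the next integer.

n = (z_α + z_β)² · [p₁(1−p₁) + p₂(1−p₂)] / (p₁ − p₂)²
  = (2.326 + 1.036)² · (0.37·0.63 + 0.31·0.69) / (0.06)²
  = (3.362)² · (0.2331 + 0.2139) / 0.0036
  = 11.3030 · 0.4470 / 0.0036
  = 1403.46
Design effect: 1.8 × 1403.46 = 2526.23.
Adjust for 74% response: 2526.23 / 0.74 = 3413.82.
Round up → n = 3414 per group.

n = 3414 per group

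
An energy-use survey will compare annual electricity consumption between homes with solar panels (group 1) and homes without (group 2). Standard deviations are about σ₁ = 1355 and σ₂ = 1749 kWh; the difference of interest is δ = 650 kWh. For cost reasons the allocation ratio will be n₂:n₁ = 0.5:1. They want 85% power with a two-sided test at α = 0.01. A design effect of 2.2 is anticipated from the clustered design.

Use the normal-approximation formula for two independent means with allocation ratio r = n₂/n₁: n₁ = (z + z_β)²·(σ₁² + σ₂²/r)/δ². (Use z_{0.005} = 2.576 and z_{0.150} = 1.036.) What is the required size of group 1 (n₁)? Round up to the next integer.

n₁ = 541

n₁ = (z_{α/2} + z_β)² · (σ₁² + σ₂²/r) / δ²
   = (2.576 + 1.036)² · (1355² + 1749²/0.5) / 650²
   = 13.0465 · (1836025 + 6118002) / 422500
   = 13.0465 · 7954027 / 422500
   = 245.62
Design effect: 2.2 × 245.62 = 540.35.
Round up → n₁ = 541; n₂ = r·n₁ = 0.5 × 541 = 271.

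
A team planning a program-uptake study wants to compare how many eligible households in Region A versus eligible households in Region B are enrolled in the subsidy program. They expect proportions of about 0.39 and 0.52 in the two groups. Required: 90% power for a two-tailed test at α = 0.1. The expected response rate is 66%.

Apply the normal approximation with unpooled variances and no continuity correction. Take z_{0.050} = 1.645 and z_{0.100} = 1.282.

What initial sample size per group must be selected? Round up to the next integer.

n = 375 per group

n = (z_{α/2} + z_β)² · [p₁(1−p₁) + p₂(1−p₂)] / (p₁ − p₂)²
  = (1.645 + 1.282)² · (0.39·0.61 + 0.52·0.48) / (-0.13)²
  = (2.927)² · (0.2379 + 0.2496) / 0.0169
  = 8.5673 · 0.4875 / 0.0169
  = 247.13
Adjust for 66% response: 247.13 / 0.66 = 374.45.
Round up → n = 375 per group.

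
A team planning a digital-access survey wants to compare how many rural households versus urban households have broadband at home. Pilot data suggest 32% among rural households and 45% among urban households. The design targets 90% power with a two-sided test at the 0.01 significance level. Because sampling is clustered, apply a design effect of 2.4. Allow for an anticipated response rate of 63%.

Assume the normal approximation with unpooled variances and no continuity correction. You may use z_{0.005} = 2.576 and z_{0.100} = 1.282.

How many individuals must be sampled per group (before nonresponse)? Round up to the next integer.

n = (z_{α/2} + z_β)² · [p₁(1−p₁) + p₂(1−p₂)] / (p₁ − p₂)²
  = (2.576 + 1.282)² · (0.32·0.68 + 0.45·0.55) / (-0.13)²
  = (3.858)² · (0.2176 + 0.2475) / 0.0169
  = 14.8842 · 0.4651 / 0.0169
  = 409.62
Design effect: 2.4 × 409.62 = 983.09.
Adjust for 63% response: 983.09 / 0.63 = 1560.47.
Round up → n = 1561 per group.

n = 1561 per group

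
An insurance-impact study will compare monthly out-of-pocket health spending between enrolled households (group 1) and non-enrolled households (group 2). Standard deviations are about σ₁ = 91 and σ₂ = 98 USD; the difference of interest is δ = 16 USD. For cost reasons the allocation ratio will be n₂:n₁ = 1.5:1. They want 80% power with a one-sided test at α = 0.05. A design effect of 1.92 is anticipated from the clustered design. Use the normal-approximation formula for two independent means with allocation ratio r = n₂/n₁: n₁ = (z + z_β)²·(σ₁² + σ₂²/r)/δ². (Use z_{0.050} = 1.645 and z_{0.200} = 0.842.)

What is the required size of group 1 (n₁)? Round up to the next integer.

n₁ = 682

n₁ = (z_α + z_β)² · (σ₁² + σ₂²/r) / δ²
   = (1.645 + 0.842)² · (91² + 98²/1.5) / 16²
   = 6.1852 · (8281 + 6402.7) / 256
   = 6.1852 · 14683.7 / 256
   = 354.77
Design effect: 1.92 × 354.77 = 681.16.
Round up → n₁ = 682; n₂ = r·n₁ = 1.5 × 682 = 1023.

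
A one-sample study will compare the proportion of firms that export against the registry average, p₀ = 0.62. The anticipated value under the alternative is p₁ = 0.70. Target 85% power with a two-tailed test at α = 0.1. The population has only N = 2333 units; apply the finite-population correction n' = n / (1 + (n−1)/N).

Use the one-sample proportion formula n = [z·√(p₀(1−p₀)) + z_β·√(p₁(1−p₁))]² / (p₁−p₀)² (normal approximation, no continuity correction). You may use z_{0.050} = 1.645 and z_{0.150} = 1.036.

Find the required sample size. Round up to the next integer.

n = [z_{α/2}·√(p₀q₀) + z_β·√(p₁q₁)]² / (p₁ − p₀)²
  = [1.645·√(0.62·0.38) + 1.036·√(0.70·0.30)]² / (0.08)²
  = [1.645·0.4854 + 1.036·0.4583]² / 0.0064
  = [1.2732]² / 0.0064
  = 253.29
Finite-population correction (N = 2333): 253.29 / (1 + (253.29 − 1)/2333) = 228.58.
Round up → n = 229.

n = 229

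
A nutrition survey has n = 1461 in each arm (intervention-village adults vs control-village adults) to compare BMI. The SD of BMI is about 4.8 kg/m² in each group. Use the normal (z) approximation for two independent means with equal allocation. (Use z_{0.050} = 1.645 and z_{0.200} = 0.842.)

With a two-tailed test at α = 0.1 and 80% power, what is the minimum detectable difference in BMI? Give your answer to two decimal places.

δ = (z_{α/2} + z_β) · √((σ₁²+σ₂²)/n)
  = (1.645 + 0.842) · √(46.08/1461)
  = 2.487 · √0.03154
  = 2.487 · 0.1776
  = 0.4417

Minimum detectable difference ≈ 0.44 kg/m²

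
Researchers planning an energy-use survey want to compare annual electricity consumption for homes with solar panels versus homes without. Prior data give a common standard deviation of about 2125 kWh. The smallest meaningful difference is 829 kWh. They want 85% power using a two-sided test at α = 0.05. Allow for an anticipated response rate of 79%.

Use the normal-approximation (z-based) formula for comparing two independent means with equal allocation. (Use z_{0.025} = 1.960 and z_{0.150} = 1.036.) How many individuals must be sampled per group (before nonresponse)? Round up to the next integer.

n = (z_{α/2} + z_β)² · (σ₁² + σ₂²) / δ²
  = (1.960 + 1.036)² · (2·2125² = 9031250) / 829²
  = 8.9760 · 9031250 / 687241
  = 117.96
Adjust for 79% response: 117.96 / 0.79 = 149.31.
Round up → n = 150 per group.

n = 150 per group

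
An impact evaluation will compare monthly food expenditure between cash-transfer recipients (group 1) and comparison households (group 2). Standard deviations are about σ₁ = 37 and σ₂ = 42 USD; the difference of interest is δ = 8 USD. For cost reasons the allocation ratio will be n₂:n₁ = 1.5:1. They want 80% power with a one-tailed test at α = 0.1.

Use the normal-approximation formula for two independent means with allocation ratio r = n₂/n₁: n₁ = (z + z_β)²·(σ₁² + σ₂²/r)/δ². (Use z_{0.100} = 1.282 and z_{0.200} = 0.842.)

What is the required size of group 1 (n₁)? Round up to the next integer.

n₁ = 180

n₁ = (z_α + z_β)² · (σ₁² + σ₂²/r) / δ²
   = (1.282 + 0.842)² · (37² + 42²/1.5) / 8²
   = 4.5114 · (1369 + 1176) / 64
   = 4.5114 · 2545 / 64
   = 179.40
Round up → n₁ = 180; n₂ = r·n₁ = 1.5 × 180 = 270.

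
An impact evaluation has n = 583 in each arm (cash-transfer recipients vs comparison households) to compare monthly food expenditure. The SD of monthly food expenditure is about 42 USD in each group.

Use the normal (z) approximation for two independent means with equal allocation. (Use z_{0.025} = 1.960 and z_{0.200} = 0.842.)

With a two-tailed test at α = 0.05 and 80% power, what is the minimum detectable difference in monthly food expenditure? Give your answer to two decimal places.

δ = (z_{α/2} + z_β) · √((σ₁²+σ₂²)/n)
  = (1.960 + 0.842) · √(3528/583)
  = 2.802 · √6.0515
  = 2.802 · 2.4600
  = 6.8928

Minimum detectable difference ≈ 6.89 USD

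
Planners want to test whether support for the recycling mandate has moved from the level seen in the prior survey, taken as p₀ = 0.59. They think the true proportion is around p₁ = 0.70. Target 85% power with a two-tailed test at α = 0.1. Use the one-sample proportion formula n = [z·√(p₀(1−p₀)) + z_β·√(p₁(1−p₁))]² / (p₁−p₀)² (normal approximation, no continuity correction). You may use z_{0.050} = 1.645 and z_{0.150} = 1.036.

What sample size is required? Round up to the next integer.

n = [z_{α/2}·√(p₀q₀) + z_β·√(p₁q₁)]² / (p₁ − p₀)²
  = [1.645·√(0.59·0.41) + 1.036·√(0.70·0.30)]² / (0.11)²
  = [1.645·0.4918 + 1.036·0.4583]² / 0.0121
  = [1.2838]² / 0.0121
  = 136.21
Round up → n = 137.

n = 137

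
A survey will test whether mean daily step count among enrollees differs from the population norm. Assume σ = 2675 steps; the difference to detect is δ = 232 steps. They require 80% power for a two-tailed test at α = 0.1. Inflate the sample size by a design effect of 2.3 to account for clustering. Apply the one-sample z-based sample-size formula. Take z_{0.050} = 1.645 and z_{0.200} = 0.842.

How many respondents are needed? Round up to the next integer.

n = (z_{α/2} + z_β)² · σ² / δ²
  = (1.645 + 0.842)² · 2675² / 232²
  = 6.1852 · 7155625 / 53824
  = 822.29
Design effect: 2.3 × 822.29 = 1891.26.
Round up → n = 1892.

n = 1892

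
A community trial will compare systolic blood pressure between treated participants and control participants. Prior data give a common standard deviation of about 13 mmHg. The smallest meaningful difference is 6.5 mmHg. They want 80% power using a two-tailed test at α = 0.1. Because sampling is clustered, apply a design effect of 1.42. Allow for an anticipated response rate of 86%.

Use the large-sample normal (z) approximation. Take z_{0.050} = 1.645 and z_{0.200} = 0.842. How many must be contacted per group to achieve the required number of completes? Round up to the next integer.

n = 82 per group

n = (z_{α/2} + z_β)² · (σ₁² + σ₂²) / δ²
  = (1.645 + 0.842)² · (2·13² = 338) / 6.5²
  = 6.1852 · 338 / 42.25
  = 49.48
Design effect: 1.42 × 49.48 = 70.26.
Adjust for 86% response: 70.26 / 0.86 = 81.70.
Round up → n = 82 per group.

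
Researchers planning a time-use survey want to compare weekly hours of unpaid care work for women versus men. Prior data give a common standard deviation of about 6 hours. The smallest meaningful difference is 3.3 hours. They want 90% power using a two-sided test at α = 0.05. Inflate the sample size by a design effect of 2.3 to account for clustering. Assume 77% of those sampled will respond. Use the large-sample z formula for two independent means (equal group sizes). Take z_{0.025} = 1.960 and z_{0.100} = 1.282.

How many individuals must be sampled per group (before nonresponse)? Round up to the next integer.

n = 208 per group

n = (z_{α/2} + z_β)² · (σ₁² + σ₂²) / δ²
  = (1.960 + 1.282)² · (2·6² = 72) / 3.3²
  = 10.5106 · 72 / 10.89
  = 69.49
Design effect: 2.3 × 69.49 = 159.83.
Adjust for 77% response: 159.83 / 0.77 = 207.57.
Round up → n = 208 per group.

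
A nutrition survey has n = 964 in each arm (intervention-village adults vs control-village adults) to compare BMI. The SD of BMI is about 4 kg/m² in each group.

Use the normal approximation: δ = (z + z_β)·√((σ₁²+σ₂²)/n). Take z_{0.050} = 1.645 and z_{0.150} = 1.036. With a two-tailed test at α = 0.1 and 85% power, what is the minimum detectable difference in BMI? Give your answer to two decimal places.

δ = (z_{α/2} + z_β) · √((σ₁²+σ₂²)/n)
  = (1.645 + 1.036) · √(32/964)
  = 2.681 · √0.0332
  = 2.681 · 0.1822
  = 0.4885

Minimum detectable difference ≈ 0.49 kg/m²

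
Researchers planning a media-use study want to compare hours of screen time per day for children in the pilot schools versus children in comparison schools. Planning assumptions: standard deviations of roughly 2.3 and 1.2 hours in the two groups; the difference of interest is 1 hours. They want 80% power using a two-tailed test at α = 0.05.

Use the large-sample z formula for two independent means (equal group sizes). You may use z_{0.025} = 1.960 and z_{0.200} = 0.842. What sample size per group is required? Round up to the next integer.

n = 53 per group

n = (z_{α/2} + z_β)² · (σ₁² + σ₂²) / δ²
  = (1.960 + 0.842)² · (2.3² + 1.2² = 6.73) / 1²
  = 7.8512 · 6.73 / 1
  = 52.84
Round up → n = 53 per group.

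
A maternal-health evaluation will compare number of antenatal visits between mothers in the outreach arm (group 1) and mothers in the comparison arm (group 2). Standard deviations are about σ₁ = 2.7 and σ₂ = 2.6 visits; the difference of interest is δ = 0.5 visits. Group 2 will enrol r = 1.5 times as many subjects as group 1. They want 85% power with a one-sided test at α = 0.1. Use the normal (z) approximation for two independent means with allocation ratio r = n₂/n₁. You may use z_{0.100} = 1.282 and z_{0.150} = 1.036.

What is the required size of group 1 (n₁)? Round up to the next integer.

n₁ = (z_α + z_β)² · (σ₁² + σ₂²/r) / δ²
   = (1.282 + 1.036)² · (2.7² + 2.6²/1.5) / 0.5²
   = 5.3731 · (7.29 + 4.5067) / 0.25
   = 5.3731 · 11.7967 / 0.25
   = 253.54
Round up → n₁ = 254; n₂ = r·n₁ = 1.5 × 254 = 381.

n₁ = 254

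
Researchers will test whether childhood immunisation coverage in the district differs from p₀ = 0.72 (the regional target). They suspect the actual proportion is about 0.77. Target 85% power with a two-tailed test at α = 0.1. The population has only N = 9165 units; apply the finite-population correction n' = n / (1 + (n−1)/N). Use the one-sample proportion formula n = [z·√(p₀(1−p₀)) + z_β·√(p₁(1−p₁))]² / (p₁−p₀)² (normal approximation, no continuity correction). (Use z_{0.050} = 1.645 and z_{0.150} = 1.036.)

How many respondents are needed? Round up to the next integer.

n = 521

n = [z_{α/2}·√(p₀q₀) + z_β·√(p₁q₁)]² / (p₁ − p₀)²
  = [1.645·√(0.72·0.28) + 1.036·√(0.77·0.23)]² / (0.05)²
  = [1.645·0.4490 + 1.036·0.4208]² / 0.0025
  = [1.1746]² / 0.0025
  = 551.86
Finite-population correction (N = 9165): 551.86 / (1 + (551.86 − 1)/9165) = 520.57.
Round up → n = 521.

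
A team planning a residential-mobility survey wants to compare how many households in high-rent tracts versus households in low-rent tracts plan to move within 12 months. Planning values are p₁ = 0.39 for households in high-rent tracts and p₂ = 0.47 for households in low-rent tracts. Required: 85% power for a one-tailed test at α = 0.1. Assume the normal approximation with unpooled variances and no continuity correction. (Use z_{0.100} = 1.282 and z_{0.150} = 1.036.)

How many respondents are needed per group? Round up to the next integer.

n = 409 per group

n = (z_α + z_β)² · [p₁(1−p₁) + p₂(1−p₂)] / (p₁ − p₂)²
  = (1.282 + 1.036)² · (0.39·0.61 + 0.47·0.53) / (-0.08)²
  = (2.318)² · (0.2379 + 0.2491) / 0.0064
  = 5.3731 · 0.4870 / 0.0064
  = 408.86
Round up → n = 409 per group.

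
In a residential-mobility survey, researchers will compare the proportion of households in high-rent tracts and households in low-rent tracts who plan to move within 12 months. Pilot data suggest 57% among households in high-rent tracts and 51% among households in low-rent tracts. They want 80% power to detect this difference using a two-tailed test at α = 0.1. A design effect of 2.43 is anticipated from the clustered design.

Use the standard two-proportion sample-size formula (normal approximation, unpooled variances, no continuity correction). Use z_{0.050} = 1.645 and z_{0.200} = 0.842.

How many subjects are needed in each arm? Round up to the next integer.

n = (z_{α/2} + z_β)² · [p₁(1−p₁) + p₂(1−p₂)] / (p₁ − p₂)²
  = (1.645 + 0.842)² · (0.57·0.43 + 0.51·0.49) / (0.06)²
  = (2.487)² · (0.2451 + 0.2499) / 0.0036
  = 6.1852 · 0.4950 / 0.0036
  = 850.46
Design effect: 2.43 × 850.46 = 2066.62.
Round up → n = 2067 per group.

n = 2067 per group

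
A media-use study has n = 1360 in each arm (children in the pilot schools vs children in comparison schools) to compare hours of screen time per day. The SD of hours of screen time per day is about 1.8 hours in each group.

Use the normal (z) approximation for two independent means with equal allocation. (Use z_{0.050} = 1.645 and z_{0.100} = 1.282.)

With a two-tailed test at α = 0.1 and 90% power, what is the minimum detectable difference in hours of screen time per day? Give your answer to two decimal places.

Minimum detectable difference ≈ 0.20 hours

δ = (z_{α/2} + z_β) · √((σ₁²+σ₂²)/n)
  = (1.645 + 1.282) · √(6.48/1360)
  = 2.927 · √0.00476
  = 2.927 · 0.0690
  = 0.2020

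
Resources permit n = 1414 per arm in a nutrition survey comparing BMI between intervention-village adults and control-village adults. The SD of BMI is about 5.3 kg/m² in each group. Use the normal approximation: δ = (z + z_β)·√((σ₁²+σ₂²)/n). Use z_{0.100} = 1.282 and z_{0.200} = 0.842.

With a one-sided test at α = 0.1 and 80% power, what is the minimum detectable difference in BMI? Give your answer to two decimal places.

Minimum detectable difference ≈ 0.42 kg/m²

δ = (z_α + z_β) · √((σ₁²+σ₂²)/n)
  = (1.282 + 0.842) · √(56.18/1414)
  = 2.124 · √0.03973
  = 2.124 · 0.1993
  = 0.4234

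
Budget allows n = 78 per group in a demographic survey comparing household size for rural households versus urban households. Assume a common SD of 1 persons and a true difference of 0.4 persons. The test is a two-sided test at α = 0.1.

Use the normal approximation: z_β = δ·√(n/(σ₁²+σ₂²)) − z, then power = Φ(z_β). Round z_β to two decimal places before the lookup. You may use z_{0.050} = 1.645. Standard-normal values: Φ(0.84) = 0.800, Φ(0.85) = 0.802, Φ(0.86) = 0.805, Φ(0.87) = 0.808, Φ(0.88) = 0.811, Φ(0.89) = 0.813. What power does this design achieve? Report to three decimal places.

Power ≈ 0.802

z_β = δ·√(n/(σ₁²+σ₂²)) − z_{α/2}
    = 0.4 · √(78/2) − 1.645
    = 0.4 · 6.24500 − 1.645
    = 2.4980 − 1.645 = 0.8530 → 0.85
Power = Φ(0.85) = 0.802.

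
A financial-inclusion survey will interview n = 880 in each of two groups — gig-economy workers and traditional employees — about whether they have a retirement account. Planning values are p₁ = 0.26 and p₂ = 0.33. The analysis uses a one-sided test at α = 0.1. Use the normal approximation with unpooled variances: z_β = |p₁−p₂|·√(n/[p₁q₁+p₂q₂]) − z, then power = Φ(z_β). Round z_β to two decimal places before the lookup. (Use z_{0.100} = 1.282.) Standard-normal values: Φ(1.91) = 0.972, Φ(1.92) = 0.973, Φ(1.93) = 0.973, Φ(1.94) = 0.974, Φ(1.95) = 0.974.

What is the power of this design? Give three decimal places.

z_β = |p₁−p₂|·√(n/[p₁q₁+p₂q₂]) − z_α
    = 0.07 · √(880/0.4135) − 1.282
    = 0.07 · 46.1321 − 1.282
    = 3.2292 − 1.282 = 1.9472 → 1.95
Power = Φ(1.95) = 0.974.

Power ≈ 0.974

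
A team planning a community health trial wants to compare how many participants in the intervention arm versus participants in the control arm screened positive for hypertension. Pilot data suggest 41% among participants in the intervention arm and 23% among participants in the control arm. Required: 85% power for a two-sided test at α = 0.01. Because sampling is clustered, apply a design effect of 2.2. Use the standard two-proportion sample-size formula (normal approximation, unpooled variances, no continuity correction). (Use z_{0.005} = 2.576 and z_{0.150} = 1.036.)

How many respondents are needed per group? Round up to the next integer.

n = 372 per group

n = (z_{α/2} + z_β)² · [p₁(1−p₁) + p₂(1−p₂)] / (p₁ − p₂)²
  = (2.576 + 1.036)² · (0.41·0.59 + 0.23·0.77) / (0.18)²
  = (3.612)² · (0.2419 + 0.1771) / 0.0324
  = 13.0465 · 0.4190 / 0.0324
  = 168.72
Design effect: 2.2 × 168.72 = 371.18.
Round up → n = 372 per group.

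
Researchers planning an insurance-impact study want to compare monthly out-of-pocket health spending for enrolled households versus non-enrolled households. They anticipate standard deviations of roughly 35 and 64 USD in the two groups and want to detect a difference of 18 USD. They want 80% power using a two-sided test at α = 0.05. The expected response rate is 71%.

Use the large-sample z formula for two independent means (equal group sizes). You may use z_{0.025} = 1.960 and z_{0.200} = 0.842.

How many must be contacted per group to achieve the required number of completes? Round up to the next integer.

n = 182 per group

n = (z_{α/2} + z_β)² · (σ₁² + σ₂²) / δ²
  = (1.960 + 0.842)² · (35² + 64² = 5321) / 18²
  = 7.8512 · 5321 / 324
  = 128.94
Adjust for 71% response: 128.94 / 0.71 = 181.60.
Round up → n = 182 per group.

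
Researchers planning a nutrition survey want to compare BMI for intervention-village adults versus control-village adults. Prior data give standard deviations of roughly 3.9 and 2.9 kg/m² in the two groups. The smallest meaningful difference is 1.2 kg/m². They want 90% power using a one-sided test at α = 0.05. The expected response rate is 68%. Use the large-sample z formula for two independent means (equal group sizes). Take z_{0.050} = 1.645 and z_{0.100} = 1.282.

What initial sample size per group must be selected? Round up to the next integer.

n = (z_α + z_β)² · (σ₁² + σ₂²) / δ²
  = (1.645 + 1.282)² · (3.9² + 2.9² = 23.62) / 1.2²
  = 8.5673 · 23.62 / 1.44
  = 140.53
Adjust for 68% response: 140.53 / 0.68 = 206.66.
Round up → n = 207 per group.

n = 207 per group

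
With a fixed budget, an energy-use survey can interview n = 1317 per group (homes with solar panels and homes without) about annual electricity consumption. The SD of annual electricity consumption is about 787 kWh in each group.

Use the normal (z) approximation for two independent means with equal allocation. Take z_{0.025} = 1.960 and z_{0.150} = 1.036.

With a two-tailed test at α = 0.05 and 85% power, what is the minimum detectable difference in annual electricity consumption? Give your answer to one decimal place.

Minimum detectable difference ≈ 91.9 kWh

δ = (z_{α/2} + z_β) · √((σ₁²+σ₂²)/n)
  = (1.960 + 1.036) · √(1238738/1317)
  = 2.996 · √940.5756
  = 2.996 · 30.6688
  = 91.8837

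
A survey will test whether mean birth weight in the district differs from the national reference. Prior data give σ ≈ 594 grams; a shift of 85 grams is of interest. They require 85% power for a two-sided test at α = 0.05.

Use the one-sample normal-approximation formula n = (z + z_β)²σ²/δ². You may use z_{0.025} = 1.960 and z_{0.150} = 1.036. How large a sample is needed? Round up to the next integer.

n = 439

n = (z_{α/2} + z_β)² · σ² / δ²
  = (1.960 + 1.036)² · 594² / 85²
  = 8.9760 · 352836 / 7225
  = 438.35
Round up → n = 439.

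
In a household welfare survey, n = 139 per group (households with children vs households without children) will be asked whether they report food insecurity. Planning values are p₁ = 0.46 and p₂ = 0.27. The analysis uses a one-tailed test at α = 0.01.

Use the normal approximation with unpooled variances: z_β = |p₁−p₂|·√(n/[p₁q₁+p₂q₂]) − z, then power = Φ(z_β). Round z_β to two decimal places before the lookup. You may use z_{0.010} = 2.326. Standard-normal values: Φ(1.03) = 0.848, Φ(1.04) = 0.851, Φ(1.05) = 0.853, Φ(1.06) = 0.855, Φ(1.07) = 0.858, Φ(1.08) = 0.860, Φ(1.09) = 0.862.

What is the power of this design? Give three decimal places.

z_β = |p₁−p₂|·√(n/[p₁q₁+p₂q₂]) − z_α
    = 0.19 · √(139/0.4455) − 2.326
    = 0.19 · 17.6638 − 2.326
    = 3.3561 − 2.326 = 1.0301 → 1.03
Power = Φ(1.03) = 0.848.

Power ≈ 0.848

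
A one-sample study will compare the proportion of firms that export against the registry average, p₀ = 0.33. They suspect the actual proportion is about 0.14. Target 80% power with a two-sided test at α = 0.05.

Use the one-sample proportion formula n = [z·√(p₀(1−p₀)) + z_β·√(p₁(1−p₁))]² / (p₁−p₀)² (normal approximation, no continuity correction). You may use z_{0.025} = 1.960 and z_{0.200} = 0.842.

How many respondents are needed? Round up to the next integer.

n = 41

n = [z_{α/2}·√(p₀q₀) + z_β·√(p₁q₁)]² / (p₁ − p₀)²
  = [1.960·√(0.33·0.67) + 0.842·√(0.14·0.86)]² / (-0.19)²
  = [1.960·0.4702 + 0.842·0.3470]² / 0.0361
  = [1.2138]² / 0.0361
  = 40.81
Round up → n = 41.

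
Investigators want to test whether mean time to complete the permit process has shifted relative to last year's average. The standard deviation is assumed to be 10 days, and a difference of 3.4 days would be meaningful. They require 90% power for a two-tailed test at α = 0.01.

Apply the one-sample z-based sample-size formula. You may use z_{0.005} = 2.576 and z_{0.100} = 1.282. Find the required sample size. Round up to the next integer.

n = 129

n = (z_{α/2} + z_β)² · σ² / δ²
  = (2.576 + 1.282)² · 10² / 3.4²
  = 14.8842 · 100 / 11.56
  = 128.76
Round up → n = 129.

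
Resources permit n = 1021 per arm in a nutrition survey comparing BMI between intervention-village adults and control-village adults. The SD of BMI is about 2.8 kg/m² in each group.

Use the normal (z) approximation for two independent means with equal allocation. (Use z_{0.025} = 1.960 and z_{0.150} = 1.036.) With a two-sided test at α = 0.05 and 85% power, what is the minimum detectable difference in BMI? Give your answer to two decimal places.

δ = (z_{α/2} + z_β) · √((σ₁²+σ₂²)/n)
  = (1.960 + 1.036) · √(15.68/1021)
  = 2.996 · √0.01536
  = 2.996 · 0.1239
  = 0.3713

Minimum detectable difference ≈ 0.37 kg/m²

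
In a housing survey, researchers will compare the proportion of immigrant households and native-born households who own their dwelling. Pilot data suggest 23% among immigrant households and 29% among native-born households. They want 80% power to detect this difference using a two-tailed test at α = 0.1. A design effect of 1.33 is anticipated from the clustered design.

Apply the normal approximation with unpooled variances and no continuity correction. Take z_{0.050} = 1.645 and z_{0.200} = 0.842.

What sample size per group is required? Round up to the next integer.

n = (z_{α/2} + z_β)² · [p₁(1−p₁) + p₂(1−p₂)] / (p₁ − p₂)²
  = (1.645 + 0.842)² · (0.23·0.77 + 0.29·0.71) / (-0.06)²
  = (2.487)² · (0.1771 + 0.2059) / 0.0036
  = 6.1852 · 0.3830 / 0.0036
  = 658.03
Design effect: 1.33 × 658.03 = 875.18.
Round up → n = 876 per group.

n = 876 per group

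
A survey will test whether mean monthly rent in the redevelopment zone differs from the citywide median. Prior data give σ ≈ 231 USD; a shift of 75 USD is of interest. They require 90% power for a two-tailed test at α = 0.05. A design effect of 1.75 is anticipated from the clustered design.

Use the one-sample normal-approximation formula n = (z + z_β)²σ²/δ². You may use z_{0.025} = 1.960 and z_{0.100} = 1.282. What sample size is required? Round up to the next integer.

n = 175

n = (z_{α/2} + z_β)² · σ² / δ²
  = (1.960 + 1.282)² · 231² / 75²
  = 10.5106 · 53361 / 5625
  = 99.71
Design effect: 1.75 × 99.71 = 174.49.
Round up → n = 175.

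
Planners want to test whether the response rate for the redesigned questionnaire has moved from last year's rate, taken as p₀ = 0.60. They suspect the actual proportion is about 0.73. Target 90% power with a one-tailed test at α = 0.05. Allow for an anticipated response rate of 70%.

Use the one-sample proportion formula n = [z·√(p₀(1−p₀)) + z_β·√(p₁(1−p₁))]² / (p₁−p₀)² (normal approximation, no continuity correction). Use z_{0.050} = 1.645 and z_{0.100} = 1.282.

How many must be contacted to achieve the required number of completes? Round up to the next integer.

n = [z_α·√(p₀q₀) + z_β·√(p₁q₁)]² / (p₁ − p₀)²
  = [1.645·√(0.60·0.40) + 1.282·√(0.73·0.27)]² / (0.13)²
  = [1.645·0.4899 + 1.282·0.4440]² / 0.0169
  = [1.3750]² / 0.0169
  = 111.88
Adjust for 70% response: 111.88 / 0.70 = 159.83.
Round up → n = 160.

n = 160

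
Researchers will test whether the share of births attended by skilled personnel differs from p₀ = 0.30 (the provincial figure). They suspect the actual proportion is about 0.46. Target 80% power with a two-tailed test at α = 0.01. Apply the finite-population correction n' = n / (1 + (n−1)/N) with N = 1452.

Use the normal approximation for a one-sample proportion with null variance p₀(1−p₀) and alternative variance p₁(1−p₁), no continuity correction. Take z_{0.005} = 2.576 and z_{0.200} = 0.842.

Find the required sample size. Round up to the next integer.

n = [z_{α/2}·√(p₀q₀) + z_β·√(p₁q₁)]² / (p₁ − p₀)²
  = [2.576·√(0.30·0.70) + 0.842·√(0.46·0.54)]² / (0.16)²
  = [2.576·0.4583 + 0.842·0.4984]² / 0.0256
  = [1.6001]² / 0.0256
  = 100.02
Finite-population correction (N = 1452): 100.02 / (1 + (100.02 − 1)/1452) = 93.63.
Round up → n = 94.

n = 94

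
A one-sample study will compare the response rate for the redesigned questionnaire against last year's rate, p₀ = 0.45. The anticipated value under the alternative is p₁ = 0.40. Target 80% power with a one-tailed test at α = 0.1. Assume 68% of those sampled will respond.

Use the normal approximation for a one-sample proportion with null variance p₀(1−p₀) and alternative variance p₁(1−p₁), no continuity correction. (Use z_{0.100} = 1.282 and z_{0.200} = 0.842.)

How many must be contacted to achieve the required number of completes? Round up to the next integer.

n = 649

n = [z_α·√(p₀q₀) + z_β·√(p₁q₁)]² / (p₁ − p₀)²
  = [1.282·√(0.45·0.55) + 0.842·√(0.40·0.60)]² / (-0.05)²
  = [1.282·0.4975 + 0.842·0.4899]² / 0.0025
  = [1.0503]² / 0.0025
  = 441.24
Adjust for 68% response: 441.24 / 0.68 = 648.88.
Round up → n = 649.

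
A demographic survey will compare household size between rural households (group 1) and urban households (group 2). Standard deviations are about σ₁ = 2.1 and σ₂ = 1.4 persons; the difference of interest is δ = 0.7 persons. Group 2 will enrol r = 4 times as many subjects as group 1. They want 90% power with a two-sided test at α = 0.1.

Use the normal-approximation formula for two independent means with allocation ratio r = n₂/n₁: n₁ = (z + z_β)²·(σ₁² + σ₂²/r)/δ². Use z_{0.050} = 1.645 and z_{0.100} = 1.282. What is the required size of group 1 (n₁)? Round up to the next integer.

n₁ = 86

n₁ = (z_{α/2} + z_β)² · (σ₁² + σ₂²/r) / δ²
   = (1.645 + 1.282)² · (2.1² + 1.4²/4) / 0.7²
   = 8.5673 · (4.41 + 0.49) / 0.49
   = 8.5673 · 4.9 / 0.49
   = 85.67
Round up → n₁ = 86; n₂ = r·n₁ = 4 × 86 = 344.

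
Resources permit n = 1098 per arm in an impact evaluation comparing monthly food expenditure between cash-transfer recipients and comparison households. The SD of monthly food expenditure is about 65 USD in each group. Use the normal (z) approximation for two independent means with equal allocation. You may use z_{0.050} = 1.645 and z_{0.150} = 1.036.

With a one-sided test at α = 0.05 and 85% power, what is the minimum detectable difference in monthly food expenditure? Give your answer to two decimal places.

δ = (z_α + z_β) · √((σ₁²+σ₂²)/n)
  = (1.645 + 1.036) · √(8450/1098)
  = 2.681 · √7.6958
  = 2.681 · 2.7741
  = 7.4374

Minimum detectable difference ≈ 7.44 USD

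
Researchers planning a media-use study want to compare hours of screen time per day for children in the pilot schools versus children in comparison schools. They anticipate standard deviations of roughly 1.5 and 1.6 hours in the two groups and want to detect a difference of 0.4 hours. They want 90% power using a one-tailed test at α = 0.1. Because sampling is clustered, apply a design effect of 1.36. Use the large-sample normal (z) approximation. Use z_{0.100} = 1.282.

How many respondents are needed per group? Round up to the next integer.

n = (z_α + z_β)² · (σ₁² + σ₂²) / δ²
  = (1.282 + 1.282)² · (1.5² + 1.6² = 4.81) / 0.4²
  = 6.5741 · 4.81 / 0.16
  = 197.63
Design effect: 1.36 × 197.63 = 268.78.
Round up → n = 269 per group.

n = 269 per group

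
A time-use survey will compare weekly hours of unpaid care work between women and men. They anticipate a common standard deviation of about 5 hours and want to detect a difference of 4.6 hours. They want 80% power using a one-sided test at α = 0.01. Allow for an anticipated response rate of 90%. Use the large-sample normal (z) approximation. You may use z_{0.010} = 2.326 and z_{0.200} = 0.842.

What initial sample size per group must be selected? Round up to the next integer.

n = 27 per group

n = (z_α + z_β)² · (σ₁² + σ₂²) / δ²
  = (2.326 + 0.842)² · (2·5² = 50) / 4.6²
  = 10.0362 · 50 / 21.16
  = 23.72
Adjust for 90% response: 23.72 / 0.90 = 26.35.
Round up → n = 27 per group.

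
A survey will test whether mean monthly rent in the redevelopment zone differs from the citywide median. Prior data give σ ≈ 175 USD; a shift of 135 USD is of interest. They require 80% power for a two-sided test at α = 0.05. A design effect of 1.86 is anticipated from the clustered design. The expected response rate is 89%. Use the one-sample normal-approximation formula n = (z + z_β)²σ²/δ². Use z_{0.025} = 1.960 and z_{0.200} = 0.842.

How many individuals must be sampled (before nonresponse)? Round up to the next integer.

n = 28

n = (z_{α/2} + z_β)² · σ² / δ²
  = (1.960 + 0.842)² · 175² / 135²
  = 7.8512 · 30625 / 18225
  = 13.19
Design effect: 1.86 × 13.19 = 24.54.
Adjust for 89% response: 24.54 / 0.89 = 27.57.
Round up → n = 28.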